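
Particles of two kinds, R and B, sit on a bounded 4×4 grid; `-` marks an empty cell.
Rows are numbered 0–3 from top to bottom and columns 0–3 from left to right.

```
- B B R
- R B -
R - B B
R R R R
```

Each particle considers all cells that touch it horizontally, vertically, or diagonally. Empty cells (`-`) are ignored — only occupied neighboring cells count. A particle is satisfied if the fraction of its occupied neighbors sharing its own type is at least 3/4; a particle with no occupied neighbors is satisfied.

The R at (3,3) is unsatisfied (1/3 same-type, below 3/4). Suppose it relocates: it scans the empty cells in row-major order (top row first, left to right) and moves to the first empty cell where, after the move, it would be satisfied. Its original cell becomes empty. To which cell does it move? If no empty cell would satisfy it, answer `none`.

Vacating (3,3). Empty cells in order:
  (0,0): 1/2 same-type → still unsatisfied.
  (1,0): 2/3 same-type → still unsatisfied.
  (1,3): 1/5 same-type → still unsatisfied.
  (2,1): 5/7 same-type → still unsatisfied.

none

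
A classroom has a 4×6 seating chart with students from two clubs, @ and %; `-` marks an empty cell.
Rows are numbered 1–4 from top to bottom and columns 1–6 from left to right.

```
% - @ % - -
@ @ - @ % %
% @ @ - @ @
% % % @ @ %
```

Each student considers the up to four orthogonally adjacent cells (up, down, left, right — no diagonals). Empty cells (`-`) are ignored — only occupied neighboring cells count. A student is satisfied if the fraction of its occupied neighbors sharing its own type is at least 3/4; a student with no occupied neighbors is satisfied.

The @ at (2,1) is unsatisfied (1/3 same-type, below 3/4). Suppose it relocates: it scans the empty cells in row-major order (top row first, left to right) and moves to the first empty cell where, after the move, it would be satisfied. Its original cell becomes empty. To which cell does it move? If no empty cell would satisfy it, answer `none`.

(2,3)

Vacating (2,1). Empty cells in order:
  (1,2): 2/3 same-type → still unsatisfied.
  (1,5): 0/2 same-type → still unsatisfied.
  (1,6): 0/1 same-type → still unsatisfied.
  (2,3): 4/4 same-type → satisfied — stop here.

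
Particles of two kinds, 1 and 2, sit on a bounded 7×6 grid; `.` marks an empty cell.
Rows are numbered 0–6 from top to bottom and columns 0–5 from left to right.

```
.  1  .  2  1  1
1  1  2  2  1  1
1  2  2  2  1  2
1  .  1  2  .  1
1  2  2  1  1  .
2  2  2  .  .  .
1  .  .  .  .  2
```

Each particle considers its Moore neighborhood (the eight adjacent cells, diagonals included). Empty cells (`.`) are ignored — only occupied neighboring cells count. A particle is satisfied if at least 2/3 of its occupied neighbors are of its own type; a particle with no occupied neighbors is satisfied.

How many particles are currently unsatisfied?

(0,1)1 2/3 ok
(0,3)2 2/4 unhappy
(0,4)1 3/5 unhappy
(0,5)1 3/3 ok
(1,0)1 3/4 ok
(1,1)1 3/6 unhappy
(1,2)2 5/7 ok
(1,3)2 4/7 unhappy
(1,4)1 4/8 unhappy
(1,5)1 4/5 ok
(2,0)1 3/4 ok
(2,1)2 2/7 unhappy
(2,2)2 5/7 ok
(2,3)2 4/7 unhappy
(2,4)1 3/7 unhappy
(2,5)2 0/4 unhappy
(3,0)1 2/4 unhappy
(3,2)1 1/7 unhappy
(3,3)2 3/7 unhappy
(3,5)1 2/3 ok
(4,0)1 1/4 unhappy
(4,1)2 4/7 unhappy
(4,2)2 4/6 ok
(4,3)1 2/5 unhappy
(4,4)1 2/3 ok
(5,0)2 2/4 unhappy
(5,1)2 4/6 ok
(5,2)2 3/4 ok
(6,0)1 0/2 unhappy
(6,5)2 0/0 ok
Unsatisfied: (0,3), (0,4), (1,1), (1,3), (1,4), (2,1), (2,3), (2,4), (2,5), (3,0), (3,2), (3,3), (4,0), (4,1), (4,3), (5,0), (6,0) — 17 in total.

17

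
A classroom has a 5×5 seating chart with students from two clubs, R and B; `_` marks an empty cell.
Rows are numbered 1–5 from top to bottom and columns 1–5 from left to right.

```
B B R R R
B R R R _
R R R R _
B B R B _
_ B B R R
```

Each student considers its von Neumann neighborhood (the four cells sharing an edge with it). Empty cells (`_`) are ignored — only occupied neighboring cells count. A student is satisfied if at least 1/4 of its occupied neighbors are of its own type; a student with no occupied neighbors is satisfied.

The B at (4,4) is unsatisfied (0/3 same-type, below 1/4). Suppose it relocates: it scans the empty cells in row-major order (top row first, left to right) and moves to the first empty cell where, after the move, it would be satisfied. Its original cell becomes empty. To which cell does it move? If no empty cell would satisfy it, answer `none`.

Vacating (4,4). Empty cells in order:
  (2,5): 0/2 same-type → still unsatisfied.
  (3,5): 0/1 same-type → still unsatisfied.
  (4,5): 0/1 same-type → still unsatisfied.
  (5,1): 2/2 same-type → satisfied — stop here.

(5,1)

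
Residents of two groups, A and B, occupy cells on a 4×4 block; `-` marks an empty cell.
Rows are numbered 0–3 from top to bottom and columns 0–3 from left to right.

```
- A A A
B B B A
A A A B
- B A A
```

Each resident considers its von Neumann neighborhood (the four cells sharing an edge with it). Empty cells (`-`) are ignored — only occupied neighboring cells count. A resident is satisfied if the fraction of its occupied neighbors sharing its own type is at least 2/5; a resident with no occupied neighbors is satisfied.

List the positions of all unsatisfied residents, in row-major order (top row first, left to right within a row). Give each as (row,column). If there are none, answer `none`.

(1,2), (1,3), (2,3), (3,1)

(0,1)A 1/2 ✓
(0,2)A 2/3 ✓
(0,3)A 2/2 ✓
(1,0)B 1/2 ✓
(1,1)B 2/4 ✓
(1,2)B 1/4 ✗
(1,3)A 1/3 ✗
(2,0)A 1/2 ✓
(2,1)A 2/4 ✓
(2,2)A 2/4 ✓
(2,3)B 0/3 ✗
(3,1)B 0/2 ✗
(3,2)A 2/3 ✓
(3,3)A 1/2 ✓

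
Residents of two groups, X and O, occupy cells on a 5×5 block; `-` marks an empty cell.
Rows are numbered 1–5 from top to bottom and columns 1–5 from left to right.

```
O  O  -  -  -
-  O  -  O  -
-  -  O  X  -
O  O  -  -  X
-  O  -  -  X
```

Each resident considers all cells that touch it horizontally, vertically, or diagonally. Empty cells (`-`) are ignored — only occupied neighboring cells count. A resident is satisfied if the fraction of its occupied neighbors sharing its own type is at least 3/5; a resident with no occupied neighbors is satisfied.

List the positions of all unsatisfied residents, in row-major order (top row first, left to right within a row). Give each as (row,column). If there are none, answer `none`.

Row 1: (1,1)O 2/2 ✓ · (1,2)O 2/2 ✓
Row 2: (2,2)O 3/3 ✓ · (2,4)O 1/2 ✗
Row 3: (3,3)O 3/4 ✓ · (3,4)X 1/3 ✗
Row 4: (4,1)O 2/2 ✓ · (4,2)O 3/3 ✓ · (4,5)X 2/2 ✓
Row 5: (5,2)O 2/2 ✓ · (5,5)X 1/1 ✓

(2,4), (3,4)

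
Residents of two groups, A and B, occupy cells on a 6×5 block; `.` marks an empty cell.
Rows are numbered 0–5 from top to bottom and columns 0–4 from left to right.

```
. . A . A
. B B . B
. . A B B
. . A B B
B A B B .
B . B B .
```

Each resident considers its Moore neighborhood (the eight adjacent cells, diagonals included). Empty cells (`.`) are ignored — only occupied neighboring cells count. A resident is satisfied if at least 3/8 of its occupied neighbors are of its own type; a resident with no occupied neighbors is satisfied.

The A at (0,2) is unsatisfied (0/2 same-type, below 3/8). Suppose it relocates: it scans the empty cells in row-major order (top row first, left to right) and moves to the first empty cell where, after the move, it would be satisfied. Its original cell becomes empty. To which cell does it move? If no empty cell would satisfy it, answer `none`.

(2,1)

Vacating (0,2). Empty cells in order:
  (0,0): 0/1 same-type → still unsatisfied.
  (0,1): 0/2 same-type → still unsatisfied.
  (0,3): 1/3 same-type → still unsatisfied.
  (1,0): 0/1 same-type → still unsatisfied.
  (1,3): 2/6 same-type → still unsatisfied.
  (2,0): 0/1 same-type → still unsatisfied.
  (2,1): 2/4 same-type → satisfied — stop here.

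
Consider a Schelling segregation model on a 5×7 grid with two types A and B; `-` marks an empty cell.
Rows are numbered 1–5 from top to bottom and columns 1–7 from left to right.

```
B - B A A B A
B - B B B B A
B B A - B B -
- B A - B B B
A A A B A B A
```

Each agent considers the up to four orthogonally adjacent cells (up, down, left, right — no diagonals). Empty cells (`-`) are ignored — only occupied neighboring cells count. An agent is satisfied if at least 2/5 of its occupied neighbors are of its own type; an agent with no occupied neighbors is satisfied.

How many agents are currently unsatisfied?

(1,1)B 1/1 satisfied
(1,3)B 1/2 satisfied
(1,4)A 1/3 not
(1,5)A 1/3 not
(1,6)B 1/3 not
(1,7)A 1/2 satisfied
(2,1)B 2/2 satisfied
(2,3)B 2/3 satisfied
(2,4)B 2/3 satisfied
(2,5)B 3/4 satisfied
(2,6)B 3/4 satisfied
(2,7)A 1/2 satisfied
(3,1)B 2/2 satisfied
(3,2)B 2/3 satisfied
(3,3)A 1/3 not
(3,5)B 3/3 satisfied
(3,6)B 3/3 satisfied
(4,2)B 1/3 not
(4,3)A 2/3 satisfied
(4,5)B 2/3 satisfied
(4,6)B 4/4 satisfied
(4,7)B 1/2 satisfied
(5,1)A 1/1 satisfied
(5,2)A 2/3 satisfied
(5,3)A 2/3 satisfied
(5,4)B 0/2 not
(5,5)A 0/3 not
(5,6)B 1/3 not
(5,7)A 0/2 not
Unsatisfied: (1,4), (1,5), (1,6), (3,3), (4,2), (5,4), (5,5), (5,6), (5,7) — 9 in total.

9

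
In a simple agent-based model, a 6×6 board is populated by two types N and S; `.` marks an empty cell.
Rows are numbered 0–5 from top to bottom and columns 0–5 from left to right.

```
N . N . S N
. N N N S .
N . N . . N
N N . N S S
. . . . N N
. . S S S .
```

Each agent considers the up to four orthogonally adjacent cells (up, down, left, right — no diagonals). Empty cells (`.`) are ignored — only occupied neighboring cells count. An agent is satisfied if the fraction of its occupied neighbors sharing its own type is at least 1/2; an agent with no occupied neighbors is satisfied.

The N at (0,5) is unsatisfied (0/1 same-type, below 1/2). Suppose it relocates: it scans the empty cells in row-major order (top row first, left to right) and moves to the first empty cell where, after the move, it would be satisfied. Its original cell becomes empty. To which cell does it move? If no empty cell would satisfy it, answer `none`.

(0,1)

Vacating (0,5). Empty cells in order:
  (0,1): 3/3 same-type → satisfied — stop here.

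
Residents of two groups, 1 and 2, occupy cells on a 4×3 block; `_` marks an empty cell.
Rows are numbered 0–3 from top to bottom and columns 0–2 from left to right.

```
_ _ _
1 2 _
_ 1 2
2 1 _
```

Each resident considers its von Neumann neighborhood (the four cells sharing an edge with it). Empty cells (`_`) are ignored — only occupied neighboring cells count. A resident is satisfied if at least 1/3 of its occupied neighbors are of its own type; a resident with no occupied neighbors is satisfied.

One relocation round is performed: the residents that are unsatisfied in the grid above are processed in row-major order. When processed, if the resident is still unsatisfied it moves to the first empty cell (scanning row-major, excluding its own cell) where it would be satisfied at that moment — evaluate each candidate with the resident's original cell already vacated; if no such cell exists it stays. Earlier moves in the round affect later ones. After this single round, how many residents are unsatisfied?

Initially unsatisfied (in order): (1,0), (1,1), (2,2), (3,0).
  (1,0) → (0,0).
  (1,1) → (0,2).
  (2,2) → (0,1).
  (3,0) → (1,1).
Resulting grid:
1 2 2
_ 2 _
_ 1 _
_ 1 _
Unsatisfied now: (0,0).

1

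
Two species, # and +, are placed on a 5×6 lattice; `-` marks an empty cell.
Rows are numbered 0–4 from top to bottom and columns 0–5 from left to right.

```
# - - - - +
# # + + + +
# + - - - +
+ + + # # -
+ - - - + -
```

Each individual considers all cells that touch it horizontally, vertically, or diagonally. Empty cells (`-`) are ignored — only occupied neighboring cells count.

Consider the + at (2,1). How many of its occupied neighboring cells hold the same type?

Occupied neighbors of (2,1): (1,0)=#, (1,1)=#, (1,2)=+, (2,0)=#, (3,0)=+, (3,1)=+, (3,2)=+.
Same type (+): 4 of 7.

4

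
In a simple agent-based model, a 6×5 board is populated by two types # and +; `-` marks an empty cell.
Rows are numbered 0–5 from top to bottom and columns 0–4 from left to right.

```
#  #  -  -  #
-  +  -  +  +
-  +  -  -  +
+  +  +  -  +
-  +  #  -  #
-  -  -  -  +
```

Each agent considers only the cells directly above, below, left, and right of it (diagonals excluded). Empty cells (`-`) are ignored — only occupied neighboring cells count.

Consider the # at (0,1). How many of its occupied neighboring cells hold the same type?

1

Occupied neighbors of (0,1): (1,1)=+, (0,0)=#.
Same type (#): 1 of 2.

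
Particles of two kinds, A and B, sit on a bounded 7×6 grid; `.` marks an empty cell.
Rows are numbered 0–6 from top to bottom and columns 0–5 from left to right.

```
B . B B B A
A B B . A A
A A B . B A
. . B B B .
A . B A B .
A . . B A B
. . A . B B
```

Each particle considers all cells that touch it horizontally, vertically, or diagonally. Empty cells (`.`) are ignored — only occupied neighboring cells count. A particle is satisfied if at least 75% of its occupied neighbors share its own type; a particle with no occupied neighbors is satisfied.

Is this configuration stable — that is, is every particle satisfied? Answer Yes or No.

Row 0: (0,0)B 1/2 not · (0,2)B 3/3 satisfied · (0,3)B 3/4 satisfied · (0,4)B 1/4 not · (0,5)A 2/3 not
Row 1: (1,0)A 2/4 not · (1,1)B 4/7 not · (1,2)B 4/5 satisfied · (1,4)A 3/6 not · (1,5)A 3/5 not
Row 2: (2,0)A 2/3 not · (2,1)A 2/6 not · (2,2)B 4/5 satisfied · (2,4)B 2/5 not · (2,5)A 2/4 not
Row 3: (3,2)B 3/5 not · (3,3)B 6/7 satisfied · (3,4)B 3/5 not
Row 4: (4,0)A 1/1 satisfied · (4,2)B 3/4 satisfied · (4,3)A 1/7 not · (4,4)B 4/6 not
Row 5: (5,0)A 1/1 satisfied · (5,3)B 3/6 not · (5,4)A 1/6 not · (5,5)B 3/4 satisfied
Row 6: (6,2)A 0/1 not · (6,4)B 3/4 satisfied · (6,5)B 2/3 not
For instance (0,0) has only 1/2 same-type neighbors, below 3/4.

No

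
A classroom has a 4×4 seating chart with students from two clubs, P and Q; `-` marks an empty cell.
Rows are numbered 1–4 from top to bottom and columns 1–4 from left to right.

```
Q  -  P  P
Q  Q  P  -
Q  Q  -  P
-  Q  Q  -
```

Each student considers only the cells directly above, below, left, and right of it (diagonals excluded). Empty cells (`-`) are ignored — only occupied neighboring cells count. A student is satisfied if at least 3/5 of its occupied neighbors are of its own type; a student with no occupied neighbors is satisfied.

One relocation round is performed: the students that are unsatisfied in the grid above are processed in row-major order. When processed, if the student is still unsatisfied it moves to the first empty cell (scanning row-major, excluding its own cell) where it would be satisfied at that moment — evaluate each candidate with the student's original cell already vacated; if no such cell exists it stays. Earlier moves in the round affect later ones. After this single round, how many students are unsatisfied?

Initially unsatisfied (in order): (2,3).
  (2,3) → (2,4).
Resulting grid:
Q - P P
Q Q - P
Q Q - P
- Q Q -
All satisfied now.

0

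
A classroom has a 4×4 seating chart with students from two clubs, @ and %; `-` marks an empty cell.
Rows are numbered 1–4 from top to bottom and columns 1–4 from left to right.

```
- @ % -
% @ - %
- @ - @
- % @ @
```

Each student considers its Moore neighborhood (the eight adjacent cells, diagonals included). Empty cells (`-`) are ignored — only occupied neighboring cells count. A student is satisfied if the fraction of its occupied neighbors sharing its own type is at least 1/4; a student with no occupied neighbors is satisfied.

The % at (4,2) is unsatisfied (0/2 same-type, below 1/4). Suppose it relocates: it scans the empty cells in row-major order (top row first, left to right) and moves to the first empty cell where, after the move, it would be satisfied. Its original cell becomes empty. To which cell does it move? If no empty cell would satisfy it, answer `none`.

Vacating (4,2). Empty cells in order:
  (1,1): 1/3 same-type → satisfied — stop here.

(1,1)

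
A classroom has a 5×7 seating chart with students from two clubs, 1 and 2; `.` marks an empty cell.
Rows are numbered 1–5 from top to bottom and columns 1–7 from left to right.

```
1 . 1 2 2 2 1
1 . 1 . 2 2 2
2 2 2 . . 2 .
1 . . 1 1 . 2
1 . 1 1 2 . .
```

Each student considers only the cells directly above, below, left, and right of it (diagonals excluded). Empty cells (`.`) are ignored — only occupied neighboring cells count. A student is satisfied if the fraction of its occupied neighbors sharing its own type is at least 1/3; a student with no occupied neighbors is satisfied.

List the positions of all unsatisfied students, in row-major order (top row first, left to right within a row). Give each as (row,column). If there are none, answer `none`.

(1,1)1 1/1 satisfied
(1,3)1 1/2 satisfied
(1,4)2 1/2 satisfied
(1,5)2 3/3 satisfied
(1,6)2 2/3 satisfied
(1,7)1 0/2 not
(2,1)1 1/2 satisfied
(2,3)1 1/2 satisfied
(2,5)2 2/2 satisfied
(2,6)2 4/4 satisfied
(2,7)2 1/2 satisfied
(3,1)2 1/3 satisfied
(3,2)2 2/2 satisfied
(3,3)2 1/2 satisfied
(3,6)2 1/1 satisfied
(4,1)1 1/2 satisfied
(4,4)1 2/2 satisfied
(4,5)1 1/2 satisfied
(4,7)2 0/0 satisfied
(5,1)1 1/1 satisfied
(5,3)1 1/1 satisfied
(5,4)1 2/3 satisfied
(5,5)2 0/2 not

(1,7), (5,5)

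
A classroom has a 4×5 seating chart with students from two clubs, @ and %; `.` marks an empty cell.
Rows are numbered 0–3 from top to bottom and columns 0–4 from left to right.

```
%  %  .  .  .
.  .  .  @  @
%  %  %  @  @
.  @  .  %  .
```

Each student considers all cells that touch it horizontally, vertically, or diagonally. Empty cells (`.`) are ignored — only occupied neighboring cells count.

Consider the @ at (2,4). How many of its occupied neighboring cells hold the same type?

Occupied neighbors of (2,4): (1,3)=@, (1,4)=@, (2,3)=@, (3,3)=%.
Same type (@): 3 of 4.

3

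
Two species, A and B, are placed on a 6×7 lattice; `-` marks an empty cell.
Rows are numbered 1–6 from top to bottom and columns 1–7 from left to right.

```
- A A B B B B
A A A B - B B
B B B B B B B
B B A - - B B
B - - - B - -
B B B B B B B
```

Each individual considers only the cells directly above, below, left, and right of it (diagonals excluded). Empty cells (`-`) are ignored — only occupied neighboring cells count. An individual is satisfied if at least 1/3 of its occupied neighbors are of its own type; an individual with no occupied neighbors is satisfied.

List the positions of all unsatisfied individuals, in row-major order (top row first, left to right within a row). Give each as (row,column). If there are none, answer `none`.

(1,2)A 2/2 ok
(1,3)A 2/3 ok
(1,4)B 2/3 ok
(1,5)B 2/2 ok
(1,6)B 3/3 ok
(1,7)B 2/2 ok
(2,1)A 1/2 ok
(2,2)A 3/4 ok
(2,3)A 2/4 ok
(2,4)B 2/3 ok
(2,6)B 3/3 ok
(2,7)B 3/3 ok
(3,1)B 2/3 ok
(3,2)B 3/4 ok
(3,3)B 2/4 ok
(3,4)B 3/3 ok
(3,5)B 2/2 ok
(3,6)B 4/4 ok
(3,7)B 3/3 ok
(4,1)B 3/3 ok
(4,2)B 2/3 ok
(4,3)A 0/2 unhappy
(4,6)B 2/2 ok
(4,7)B 2/2 ok
(5,1)B 2/2 ok
(5,5)B 1/1 ok
(6,1)B 2/2 ok
(6,2)B 2/2 ok
(6,3)B 2/2 ok
(6,4)B 2/2 ok
(6,5)B 3/3 ok
(6,6)B 2/2 ok
(6,7)B 1/1 ok

(4,3)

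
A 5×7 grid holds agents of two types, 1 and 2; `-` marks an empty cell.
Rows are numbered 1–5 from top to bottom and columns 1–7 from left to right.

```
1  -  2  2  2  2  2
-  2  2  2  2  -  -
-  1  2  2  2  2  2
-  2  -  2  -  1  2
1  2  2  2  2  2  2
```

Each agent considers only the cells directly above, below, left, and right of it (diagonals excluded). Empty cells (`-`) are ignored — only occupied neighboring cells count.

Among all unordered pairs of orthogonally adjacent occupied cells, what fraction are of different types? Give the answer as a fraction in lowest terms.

7/34

Scan each occupied cell's neighbors to the right and below so each pair is counted once.
Row 1: 2(1,3)–2(1,4)= 2(1,3)–2(2,3)= 2(1,4)–2(1,5)= 2(1,4)–2(2,4)= 2(1,5)–2(1,6)= 2(1,5)–2(2,5)= 2(1,6)–2(1,7)=  → 0/7 unlike.
Row 2: 2(2,2)–2(2,3)= 2(2,2)–1(3,2)≠ 2(2,3)–2(2,4)= 2(2,3)–2(3,3)= 2(2,4)–2(2,5)= 2(2,4)–2(3,4)= 2(2,5)–2(3,5)=  → 1/7 unlike.
Row 3: 1(3,2)–2(3,3)≠ 1(3,2)–2(4,2)≠ 2(3,3)–2(3,4)= 2(3,4)–2(3,5)= 2(3,4)–2(4,4)= 2(3,5)–2(3,6)= 2(3,6)–2(3,7)= 2(3,6)–1(4,6)≠ 2(3,7)–2(4,7)=  → 3/9 unlike.
Row 4: 2(4,2)–2(5,2)= 2(4,4)–2(5,4)= 1(4,6)–2(4,7)≠ 1(4,6)–2(5,6)≠ 2(4,7)–2(5,7)=  → 2/5 unlike.
Row 5: 1(5,1)–2(5,2)≠ 2(5,2)–2(5,3)= 2(5,3)–2(5,4)= 2(5,4)–2(5,5)= 2(5,5)–2(5,6)= 2(5,6)–2(5,7)=  → 1/6 unlike.
Total adjacent occupied pairs: 34; unlike-type pairs: 7.
7/34 is already in lowest terms.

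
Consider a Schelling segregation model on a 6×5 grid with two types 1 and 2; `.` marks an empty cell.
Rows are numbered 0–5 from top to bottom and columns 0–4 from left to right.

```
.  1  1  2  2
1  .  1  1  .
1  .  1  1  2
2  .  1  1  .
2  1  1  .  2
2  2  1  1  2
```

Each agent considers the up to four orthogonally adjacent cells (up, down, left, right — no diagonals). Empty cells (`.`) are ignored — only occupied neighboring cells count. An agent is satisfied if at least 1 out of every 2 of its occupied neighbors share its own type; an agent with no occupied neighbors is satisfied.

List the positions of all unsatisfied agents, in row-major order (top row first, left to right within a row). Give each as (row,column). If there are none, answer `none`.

Row 0: (0,1)1 1/1 ✓ · (0,2)1 2/3 ✓ · (0,3)2 1/3 ✗ · (0,4)2 1/1 ✓
Row 1: (1,0)1 1/1 ✓ · (1,2)1 3/3 ✓ · (1,3)1 2/3 ✓
Row 2: (2,0)1 1/2 ✓ · (2,2)1 3/3 ✓ · (2,3)1 3/4 ✓ · (2,4)2 0/1 ✗
Row 3: (3,0)2 1/2 ✓ · (3,2)1 3/3 ✓ · (3,3)1 2/2 ✓
Row 4: (4,0)2 2/3 ✓ · (4,1)1 1/3 ✗ · (4,2)1 3/3 ✓ · (4,4)2 1/1 ✓
Row 5: (5,0)2 2/2 ✓ · (5,1)2 1/3 ✗ · (5,2)1 2/3 ✓ · (5,3)1 1/2 ✓ · (5,4)2 1/2 ✓

(0,3), (2,4), (4,1), (5,1)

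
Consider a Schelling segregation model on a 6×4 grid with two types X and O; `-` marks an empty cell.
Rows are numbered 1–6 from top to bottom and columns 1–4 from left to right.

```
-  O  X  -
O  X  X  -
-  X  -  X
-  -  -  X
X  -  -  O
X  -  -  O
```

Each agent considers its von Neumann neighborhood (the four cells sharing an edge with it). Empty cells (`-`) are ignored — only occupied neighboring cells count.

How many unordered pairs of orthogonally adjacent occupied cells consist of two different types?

4

Scan each occupied cell's neighbors to the right and below so each pair is counted once.
Row 1: O(1,2)–X(1,3)≠ O(1,2)–X(2,2)≠ X(1,3)–X(2,3)=  → 2/3 unlike.
Row 2: O(2,1)–X(2,2)≠ X(2,2)–X(2,3)= X(2,2)–X(3,2)=  → 1/3 unlike.
Row 3: X(3,4)–X(4,4)=  → 0/1 unlike.
Row 4: X(4,4)–O(5,4)≠  → 1/1 unlike.
Row 5: X(5,1)–X(6,1)= O(5,4)–O(6,4)=  → 0/2 unlike.
Total adjacent occupied pairs: 10; unlike-type pairs: 4.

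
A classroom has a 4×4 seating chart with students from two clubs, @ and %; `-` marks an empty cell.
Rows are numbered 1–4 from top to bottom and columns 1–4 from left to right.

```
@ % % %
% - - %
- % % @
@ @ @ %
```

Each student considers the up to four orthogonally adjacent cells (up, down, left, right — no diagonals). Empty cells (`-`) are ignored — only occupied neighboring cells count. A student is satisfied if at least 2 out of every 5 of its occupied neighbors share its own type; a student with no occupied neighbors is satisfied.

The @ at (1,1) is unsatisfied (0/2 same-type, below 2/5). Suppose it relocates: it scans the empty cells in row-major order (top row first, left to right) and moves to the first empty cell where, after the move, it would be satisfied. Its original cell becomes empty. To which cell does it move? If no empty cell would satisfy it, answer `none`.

Vacating (1,1). Empty cells in order:
  (2,2): 0/3 same-type → still unsatisfied.
  (2,3): 0/3 same-type → still unsatisfied.
  (3,1): 1/3 same-type → still unsatisfied.

none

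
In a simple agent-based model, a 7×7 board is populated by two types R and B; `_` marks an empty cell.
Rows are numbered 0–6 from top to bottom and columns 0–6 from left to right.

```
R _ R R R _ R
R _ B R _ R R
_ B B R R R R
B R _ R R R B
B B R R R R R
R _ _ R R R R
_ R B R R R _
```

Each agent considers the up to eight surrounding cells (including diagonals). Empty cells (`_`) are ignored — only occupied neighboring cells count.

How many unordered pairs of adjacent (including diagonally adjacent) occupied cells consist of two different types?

24

Scan each occupied cell's neighbors to the right and below (and the two forward diagonals) so each pair is counted once.
Row 0: R(0,0)–R(1,0)= R(0,2)–R(0,3)= R(0,2)–B(1,2)≠ R(0,2)–R(1,3)= R(0,3)–R(0,4)= R(0,3)–R(1,3)= R(0,3)–B(1,2)≠ R(0,4)–R(1,5)= R(0,4)–R(1,3)= R(0,6)–R(1,6)= R(0,6)–R(1,5)=  → 2/11 unlike.
Row 1: R(1,0)–B(2,1)≠ B(1,2)–R(1,3)≠ B(1,2)–B(2,2)= B(1,2)–R(2,3)≠ B(1,2)–B(2,1)= R(1,3)–R(2,3)= R(1,3)–R(2,4)= R(1,3)–B(2,2)≠ R(1,5)–R(1,6)= R(1,5)–R(2,5)= R(1,5)–R(2,6)= R(1,5)–R(2,4)= R(1,6)–R(2,6)= R(1,6)–R(2,5)=  → 4/14 unlike.
Row 2: B(2,1)–B(2,2)= B(2,1)–R(3,1)≠ B(2,1)–B(3,0)= B(2,2)–R(2,3)≠ B(2,2)–R(3,3)≠ B(2,2)–R(3,1)≠ R(2,3)–R(2,4)= R(2,3)–R(3,3)= R(2,3)–R(3,4)= R(2,4)–R(2,5)= R(2,4)–R(3,4)= R(2,4)–R(3,5)= R(2,4)–R(3,3)= R(2,5)–R(2,6)= R(2,5)–R(3,5)= R(2,5)–B(3,6)≠ R(2,5)–R(3,4)= R(2,6)–B(3,6)≠ R(2,6)–R(3,5)=  → 6/19 unlike.
Row 3: B(3,0)–R(3,1)≠ B(3,0)–B(4,0)= B(3,0)–B(4,1)= R(3,1)–B(4,1)≠ R(3,1)–R(4,2)= R(3,1)–B(4,0)≠ R(3,3)–R(3,4)= R(3,3)–R(4,3)= R(3,3)–R(4,4)= R(3,3)–R(4,2)= R(3,4)–R(3,5)= R(3,4)–R(4,4)= R(3,4)–R(4,5)= R(3,4)–R(4,3)= R(3,5)–B(3,6)≠ R(3,5)–R(4,5)= R(3,5)–R(4,6)= R(3,5)–R(4,4)= B(3,6)–R(4,6)≠ B(3,6)–R(4,5)≠  → 6/20 unlike.
Row 4: B(4,0)–B(4,1)= B(4,0)–R(5,0)≠ B(4,1)–R(4,2)≠ B(4,1)–R(5,0)≠ R(4,2)–R(4,3)= R(4,2)–R(5,3)= R(4,3)–R(4,4)= R(4,3)–R(5,3)= R(4,3)–R(5,4)= R(4,4)–R(4,5)= R(4,4)–R(5,4)= R(4,4)–R(5,5)= R(4,4)–R(5,3)= R(4,5)–R(4,6)= R(4,5)–R(5,5)= R(4,5)–R(5,6)= R(4,5)–R(5,4)= R(4,6)–R(5,6)= R(4,6)–R(5,5)=  → 3/19 unlike.
Row 5: R(5,0)–R(6,1)= R(5,3)–R(5,4)= R(5,3)–R(6,3)= R(5,3)–R(6,4)= R(5,3)–B(6,2)≠ R(5,4)–R(5,5)= R(5,4)–R(6,4)= R(5,4)–R(6,5)= R(5,4)–R(6,3)= R(5,5)–R(5,6)= R(5,5)–R(6,5)= R(5,5)–R(6,4)= R(5,6)–R(6,5)=  → 1/13 unlike.
Row 6: R(6,1)–B(6,2)≠ B(6,2)–R(6,3)≠ R(6,3)–R(6,4)= R(6,4)–R(6,5)=  → 2/4 unlike.
Total adjacent occupied pairs: 100; unlike-type pairs: 24.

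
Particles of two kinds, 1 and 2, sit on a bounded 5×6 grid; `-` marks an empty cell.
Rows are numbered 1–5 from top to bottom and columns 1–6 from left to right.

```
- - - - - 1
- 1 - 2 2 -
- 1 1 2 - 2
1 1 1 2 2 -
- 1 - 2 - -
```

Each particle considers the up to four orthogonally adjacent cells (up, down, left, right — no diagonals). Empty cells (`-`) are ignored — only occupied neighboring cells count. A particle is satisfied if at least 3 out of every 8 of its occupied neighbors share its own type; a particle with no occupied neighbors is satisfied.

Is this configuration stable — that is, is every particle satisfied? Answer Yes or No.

(1,6)1 0/0 satisfied
(2,2)1 1/1 satisfied
(2,4)2 2/2 satisfied
(2,5)2 1/1 satisfied
(3,2)1 3/3 satisfied
(3,3)1 2/3 satisfied
(3,4)2 2/3 satisfied
(3,6)2 0/0 satisfied
(4,1)1 1/1 satisfied
(4,2)1 4/4 satisfied
(4,3)1 2/3 satisfied
(4,4)2 3/4 satisfied
(4,5)2 1/1 satisfied
(5,2)1 1/1 satisfied
(5,4)2 1/1 satisfied
All meet the threshold, so the configuration is stable.

Yes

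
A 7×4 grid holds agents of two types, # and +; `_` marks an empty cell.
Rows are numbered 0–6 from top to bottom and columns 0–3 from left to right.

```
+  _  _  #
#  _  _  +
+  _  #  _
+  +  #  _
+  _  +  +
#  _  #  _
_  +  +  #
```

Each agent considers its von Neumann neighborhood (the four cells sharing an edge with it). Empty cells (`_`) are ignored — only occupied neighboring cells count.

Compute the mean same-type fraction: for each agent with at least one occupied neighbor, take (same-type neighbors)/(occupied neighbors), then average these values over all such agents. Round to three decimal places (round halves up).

Row 0: (0,0)+ 0/1 · (0,3)# 0/1
Row 1: (1,0)# 0/2 · (1,3)+ 0/1
Row 2: (2,0)+ 1/2 · (2,2)# 1/1
Row 3: (3,0)+ 3/3 · (3,1)+ 1/2 · (3,2)# 1/3
Row 4: (4,0)+ 1/2 · (4,2)+ 1/3 · (4,3)+ 1/1
Row 5: (5,0)# 0/1 · (5,2)# 0/2
Row 6: (6,1)+ 1/1 · (6,2)+ 1/3 · (6,3)# 0/1
Sum over 17 agents: 0/1 + 0/1 + 0/2 + 0/1 + 1/2 + 1/1 + 3/3 + 1/2 + 1/3 + 1/2 + 1/3 + 1/1 + 0/1 + 0/2 + 1/1 + 1/3 + 0/1 = 13/2; mean = 13/2 ÷ 17 = 13/34 = 0.382352… → 0.382.

0.382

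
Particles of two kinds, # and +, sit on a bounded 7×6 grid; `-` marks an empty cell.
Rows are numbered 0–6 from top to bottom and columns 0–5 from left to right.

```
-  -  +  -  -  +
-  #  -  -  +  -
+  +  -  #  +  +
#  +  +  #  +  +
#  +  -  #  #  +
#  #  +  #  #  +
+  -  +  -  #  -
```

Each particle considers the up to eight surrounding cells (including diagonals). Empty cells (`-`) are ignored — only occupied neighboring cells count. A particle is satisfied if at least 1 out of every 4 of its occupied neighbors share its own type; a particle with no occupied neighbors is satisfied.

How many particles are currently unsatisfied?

5

(0,2)+ 0/1 unhappy
(0,5)+ 1/1 ok
(1,1)# 0/3 unhappy
(1,4)+ 3/4 ok
(2,0)+ 2/4 ok
(2,1)+ 3/5 ok
(2,3)# 1/5 unhappy
(2,4)+ 4/6 ok
(2,5)+ 4/4 ok
(3,0)# 1/5 unhappy
(3,1)+ 4/6 ok
(3,2)+ 3/6 ok
(3,3)# 3/6 ok
(3,4)+ 4/8 ok
(3,5)+ 4/5 ok
(4,0)# 3/5 ok
(4,1)+ 3/7 ok
(4,3)# 4/7 ok
(4,4)# 4/8 ok
(4,5)+ 3/5 ok
(5,0)# 2/4 ok
(5,1)# 2/6 ok
(5,2)+ 2/5 ok
(5,3)# 4/6 ok
(5,4)# 4/6 ok
(5,5)+ 1/4 ok
(6,0)+ 0/2 unhappy
(6,2)+ 1/3 ok
(6,4)# 2/3 ok
Unsatisfied: (0,2), (1,1), (2,3), (3,0), (6,0) — 5 in total.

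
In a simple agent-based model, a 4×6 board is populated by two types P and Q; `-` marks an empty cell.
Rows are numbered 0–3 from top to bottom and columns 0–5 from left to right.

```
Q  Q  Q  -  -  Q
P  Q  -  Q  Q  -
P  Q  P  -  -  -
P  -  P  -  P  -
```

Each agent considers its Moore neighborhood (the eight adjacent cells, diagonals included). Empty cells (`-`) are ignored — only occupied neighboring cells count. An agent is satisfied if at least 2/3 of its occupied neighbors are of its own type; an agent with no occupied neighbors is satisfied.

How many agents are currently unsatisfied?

7

(0,0)Q 2/3 ok
(0,1)Q 3/4 ok
(0,2)Q 3/3 ok
(0,5)Q 1/1 ok
(1,0)P 1/5 unhappy
(1,1)Q 4/7 unhappy
(1,3)Q 2/3 ok
(1,4)Q 2/2 ok
(2,0)P 2/4 unhappy
(2,1)Q 1/6 unhappy
(2,2)P 1/4 unhappy
(3,0)P 1/2 unhappy
(3,2)P 1/2 unhappy
(3,4)P 0/0 ok
Unsatisfied: (1,0), (1,1), (2,0), (2,1), (2,2), (3,0), (3,2) — 7 in total.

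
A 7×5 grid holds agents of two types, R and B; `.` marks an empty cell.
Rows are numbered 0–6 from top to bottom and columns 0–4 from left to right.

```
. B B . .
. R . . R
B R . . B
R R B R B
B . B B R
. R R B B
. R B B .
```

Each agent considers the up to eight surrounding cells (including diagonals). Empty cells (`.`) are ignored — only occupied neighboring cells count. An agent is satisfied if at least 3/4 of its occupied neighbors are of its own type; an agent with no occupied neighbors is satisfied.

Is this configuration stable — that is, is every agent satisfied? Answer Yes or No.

(0,1)B 1/2 not
(0,2)B 1/2 not
(1,1)R 1/4 not
(1,4)R 0/1 not
(2,0)B 0/4 not
(2,1)R 3/5 not
(2,4)B 1/3 not
(3,0)R 2/4 not
(3,1)R 2/6 not
(3,2)B 2/5 not
(3,3)R 1/6 not
(3,4)B 2/4 not
(4,0)B 0/3 not
(4,2)B 3/7 not
(4,3)B 5/8 not
(4,4)R 1/5 not
(5,1)R 2/5 not
(5,2)R 2/7 not
(5,3)B 5/7 not
(5,4)B 3/4 satisfied
(6,1)R 2/3 not
(6,2)B 2/5 not
(6,3)B 3/4 satisfied
For instance (0,1) has only 1/2 same-type neighbors, below 3/4.

No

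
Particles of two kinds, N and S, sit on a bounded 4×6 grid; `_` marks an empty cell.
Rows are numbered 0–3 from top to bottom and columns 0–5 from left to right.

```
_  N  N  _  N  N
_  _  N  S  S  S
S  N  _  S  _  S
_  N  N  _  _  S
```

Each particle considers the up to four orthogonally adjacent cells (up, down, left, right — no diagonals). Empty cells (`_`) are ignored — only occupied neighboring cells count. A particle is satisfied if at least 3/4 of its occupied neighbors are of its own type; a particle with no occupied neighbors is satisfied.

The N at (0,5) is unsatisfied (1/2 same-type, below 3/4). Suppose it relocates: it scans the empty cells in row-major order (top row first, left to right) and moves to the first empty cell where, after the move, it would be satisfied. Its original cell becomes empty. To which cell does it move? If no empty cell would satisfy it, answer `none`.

Vacating (0,5). Empty cells in order:
  (0,0): 1/1 same-type → satisfied — stop here.

(0,0)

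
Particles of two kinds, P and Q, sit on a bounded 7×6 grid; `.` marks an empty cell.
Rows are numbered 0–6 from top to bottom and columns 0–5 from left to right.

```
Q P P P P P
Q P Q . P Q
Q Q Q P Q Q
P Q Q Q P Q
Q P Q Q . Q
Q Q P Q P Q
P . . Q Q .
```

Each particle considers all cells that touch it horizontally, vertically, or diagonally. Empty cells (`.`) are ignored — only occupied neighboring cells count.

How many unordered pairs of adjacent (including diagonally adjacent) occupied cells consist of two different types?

Scan each occupied cell's neighbors to the right and below (and the two forward diagonals) so each pair is counted once.
From row 0: 8 unlike of 18 pairs (running 8/18).
From row 1: 9 unlike of 16 pairs (running 17/34).
From row 2: 8 unlike of 21 pairs (running 25/55).
From row 3: 8 unlike of 18 pairs (running 33/73).
From row 4: 8 unlike of 16 pairs (running 41/89).
From row 5: 9 unlike of 13 pairs (running 50/102).
From row 6: 0 unlike of 1 pairs (running 50/103).
Total adjacent occupied pairs: 103; unlike-type pairs: 50.

50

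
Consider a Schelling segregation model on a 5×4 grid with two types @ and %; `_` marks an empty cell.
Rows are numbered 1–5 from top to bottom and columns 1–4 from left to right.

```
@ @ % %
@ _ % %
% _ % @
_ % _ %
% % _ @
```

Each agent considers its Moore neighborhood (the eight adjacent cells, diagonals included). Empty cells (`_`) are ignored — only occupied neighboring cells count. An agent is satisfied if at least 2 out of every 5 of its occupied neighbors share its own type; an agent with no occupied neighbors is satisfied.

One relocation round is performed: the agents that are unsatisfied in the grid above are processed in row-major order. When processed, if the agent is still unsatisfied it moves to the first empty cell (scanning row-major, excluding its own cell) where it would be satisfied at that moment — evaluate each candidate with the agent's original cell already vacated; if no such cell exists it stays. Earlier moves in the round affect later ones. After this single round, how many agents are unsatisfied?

2

Initially unsatisfied (in order): (3,4), (4,4), (5,4).
  (3,4) → (2,2).
  (4,4): now satisfied by earlier moves; stays.
  (5,4): no empty cell satisfies it; stays.
Resulting grid:
@ @ % %
@ @ % %
% _ % _
_ % _ %
% % _ @
Unsatisfied now: (3,1), (5,4).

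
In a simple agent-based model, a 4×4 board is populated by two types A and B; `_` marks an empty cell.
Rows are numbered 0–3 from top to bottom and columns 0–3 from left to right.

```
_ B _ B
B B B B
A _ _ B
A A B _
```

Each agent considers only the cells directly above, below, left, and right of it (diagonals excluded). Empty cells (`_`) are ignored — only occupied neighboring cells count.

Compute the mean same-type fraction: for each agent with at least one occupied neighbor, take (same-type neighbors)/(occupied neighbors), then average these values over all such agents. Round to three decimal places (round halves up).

0.773

(0,1)B 1/1
(0,3)B 1/1
(1,0)B 1/2
(1,1)B 3/3
(1,2)B 2/2
(1,3)B 3/3
(2,0)A 1/2
(2,3)B 1/1
(3,0)A 2/2
(3,1)A 1/2
(3,2)B 0/1
Sum over 11 agents: 1/1 + 1/1 + 1/2 + 3/3 + 2/2 + 3/3 + 1/2 + 1/1 + 2/2 + 1/2 + 0/1 = 17/2; mean = 17/2 ÷ 11 = 17/22 = 0.772727… → 0.773.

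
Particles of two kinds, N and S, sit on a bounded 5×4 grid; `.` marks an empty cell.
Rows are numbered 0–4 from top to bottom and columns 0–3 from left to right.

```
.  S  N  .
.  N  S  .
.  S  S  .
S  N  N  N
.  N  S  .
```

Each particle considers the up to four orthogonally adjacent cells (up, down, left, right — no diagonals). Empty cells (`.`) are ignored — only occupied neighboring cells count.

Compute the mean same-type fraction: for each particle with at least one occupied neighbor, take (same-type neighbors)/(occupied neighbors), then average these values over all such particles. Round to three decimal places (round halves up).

Row 0: (0,1)S 0/2 · (0,2)N 0/2
Row 1: (1,1)N 0/3 · (1,2)S 1/3
Row 2: (2,1)S 1/3 · (2,2)S 2/3
Row 3: (3,0)S 0/1 · (3,1)N 2/4 · (3,2)N 2/4 · (3,3)N 1/1
Row 4: (4,1)N 1/2 · (4,2)S 0/2
Sum over 12 particles: 0/2 + 0/2 + 0/3 + 1/3 + 1/3 + 2/3 + 0/1 + 2/4 + 2/4 + 1/1 + 1/2 + 0/2 = 23/6; mean = 23/6 ÷ 12 = 23/72 = 0.319444… → 0.319.

0.319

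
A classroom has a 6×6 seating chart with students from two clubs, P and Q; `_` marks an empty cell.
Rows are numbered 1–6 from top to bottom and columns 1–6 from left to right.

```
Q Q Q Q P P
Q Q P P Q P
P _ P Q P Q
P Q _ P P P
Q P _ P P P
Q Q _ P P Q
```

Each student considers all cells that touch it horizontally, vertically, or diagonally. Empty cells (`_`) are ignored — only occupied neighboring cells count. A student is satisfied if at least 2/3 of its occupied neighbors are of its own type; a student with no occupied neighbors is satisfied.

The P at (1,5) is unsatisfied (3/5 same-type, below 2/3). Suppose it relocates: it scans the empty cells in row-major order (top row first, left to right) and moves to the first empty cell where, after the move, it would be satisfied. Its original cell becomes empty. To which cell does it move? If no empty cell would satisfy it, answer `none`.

(4,3)

Vacating (1,5). Empty cells in order:
  (3,2): 4/7 same-type → still unsatisfied.
  (4,3): 4/6 same-type → satisfied — stop here.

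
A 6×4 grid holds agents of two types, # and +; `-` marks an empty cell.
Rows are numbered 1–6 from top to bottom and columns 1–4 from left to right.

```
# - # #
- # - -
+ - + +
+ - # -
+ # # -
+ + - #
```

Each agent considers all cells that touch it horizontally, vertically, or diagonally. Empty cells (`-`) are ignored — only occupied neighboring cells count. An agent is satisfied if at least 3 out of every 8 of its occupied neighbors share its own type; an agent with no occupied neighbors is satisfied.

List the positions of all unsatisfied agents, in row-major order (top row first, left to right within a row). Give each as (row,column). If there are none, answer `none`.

(1,1)# 1/1 ok
(1,3)# 2/2 ok
(1,4)# 1/1 ok
(2,2)# 2/4 ok
(3,1)+ 1/2 ok
(3,3)+ 1/3 unhappy
(3,4)+ 1/2 ok
(4,1)+ 2/3 ok
(4,3)# 2/4 ok
(5,1)+ 3/4 ok
(5,2)# 2/6 unhappy
(5,3)# 3/4 ok
(6,1)+ 2/3 ok
(6,2)+ 2/4 ok
(6,4)# 1/1 ok

(3,3), (5,2)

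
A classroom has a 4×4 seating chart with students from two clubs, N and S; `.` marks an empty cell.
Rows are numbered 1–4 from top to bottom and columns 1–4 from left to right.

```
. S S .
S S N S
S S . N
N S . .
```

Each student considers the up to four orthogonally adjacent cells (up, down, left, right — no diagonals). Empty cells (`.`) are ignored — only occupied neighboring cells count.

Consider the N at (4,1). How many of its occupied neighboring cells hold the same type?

Occupied neighbors of (4,1): (3,1)=S, (4,2)=S.
Same type (N): 0 of 2.

0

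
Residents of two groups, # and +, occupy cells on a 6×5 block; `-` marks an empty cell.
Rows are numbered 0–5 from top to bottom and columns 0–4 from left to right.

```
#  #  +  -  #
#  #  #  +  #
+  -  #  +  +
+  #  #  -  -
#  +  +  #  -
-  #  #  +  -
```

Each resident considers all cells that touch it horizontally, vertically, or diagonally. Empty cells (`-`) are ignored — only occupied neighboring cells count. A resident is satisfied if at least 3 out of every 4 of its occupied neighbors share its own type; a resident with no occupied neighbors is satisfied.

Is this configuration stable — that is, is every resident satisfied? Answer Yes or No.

No

Row 0: (0,0)# 3/3 ok · (0,1)# 4/5 ok · (0,2)+ 1/4 unhappy · (0,4)# 1/2 unhappy
Row 1: (1,0)# 3/4 ok · (1,1)# 5/7 unhappy · (1,2)# 3/6 unhappy · (1,3)+ 3/7 unhappy · (1,4)# 1/4 unhappy
Row 2: (2,0)+ 1/4 unhappy · (2,2)# 4/6 unhappy · (2,3)+ 2/6 unhappy · (2,4)+ 2/3 unhappy
Row 3: (3,0)+ 2/4 unhappy · (3,1)# 3/7 unhappy · (3,2)# 3/6 unhappy
Row 4: (4,0)# 2/4 unhappy · (4,1)+ 2/7 unhappy · (4,2)+ 2/7 unhappy · (4,3)# 2/4 unhappy
Row 5: (5,1)# 2/4 unhappy · (5,2)# 2/5 unhappy · (5,3)+ 1/3 unhappy
For instance (0,2) has only 1/4 same-type neighbors, below 3/4.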